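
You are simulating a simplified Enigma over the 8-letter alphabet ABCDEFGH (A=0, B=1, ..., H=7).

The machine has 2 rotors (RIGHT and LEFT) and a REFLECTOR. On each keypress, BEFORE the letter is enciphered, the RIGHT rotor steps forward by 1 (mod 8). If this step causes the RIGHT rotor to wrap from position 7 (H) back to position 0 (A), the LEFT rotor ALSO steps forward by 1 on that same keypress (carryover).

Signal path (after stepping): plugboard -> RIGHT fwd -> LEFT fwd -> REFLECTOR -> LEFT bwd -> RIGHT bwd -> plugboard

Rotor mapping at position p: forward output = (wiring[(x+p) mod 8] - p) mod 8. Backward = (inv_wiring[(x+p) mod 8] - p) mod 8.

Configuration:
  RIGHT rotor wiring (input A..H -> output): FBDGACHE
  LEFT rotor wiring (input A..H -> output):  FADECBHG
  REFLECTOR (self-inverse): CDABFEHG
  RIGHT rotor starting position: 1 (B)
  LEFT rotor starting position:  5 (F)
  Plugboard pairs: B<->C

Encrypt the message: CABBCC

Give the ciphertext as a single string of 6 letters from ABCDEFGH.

Char 1 ('C'): step: R->2, L=5; C->plug->B->R->E->L->D->refl->B->L'->C->R'->F->plug->F
Char 2 ('A'): step: R->3, L=5; A->plug->A->R->D->L->A->refl->C->L'->B->R'->E->plug->E
Char 3 ('B'): step: R->4, L=5; B->plug->C->R->D->L->A->refl->C->L'->B->R'->E->plug->E
Char 4 ('B'): step: R->5, L=5; B->plug->C->R->H->L->F->refl->E->L'->A->R'->D->plug->D
Char 5 ('C'): step: R->6, L=5; C->plug->B->R->G->L->H->refl->G->L'->F->R'->E->plug->E
Char 6 ('C'): step: R->7, L=5; C->plug->B->R->G->L->H->refl->G->L'->F->R'->A->plug->A

Answer: FEEDEA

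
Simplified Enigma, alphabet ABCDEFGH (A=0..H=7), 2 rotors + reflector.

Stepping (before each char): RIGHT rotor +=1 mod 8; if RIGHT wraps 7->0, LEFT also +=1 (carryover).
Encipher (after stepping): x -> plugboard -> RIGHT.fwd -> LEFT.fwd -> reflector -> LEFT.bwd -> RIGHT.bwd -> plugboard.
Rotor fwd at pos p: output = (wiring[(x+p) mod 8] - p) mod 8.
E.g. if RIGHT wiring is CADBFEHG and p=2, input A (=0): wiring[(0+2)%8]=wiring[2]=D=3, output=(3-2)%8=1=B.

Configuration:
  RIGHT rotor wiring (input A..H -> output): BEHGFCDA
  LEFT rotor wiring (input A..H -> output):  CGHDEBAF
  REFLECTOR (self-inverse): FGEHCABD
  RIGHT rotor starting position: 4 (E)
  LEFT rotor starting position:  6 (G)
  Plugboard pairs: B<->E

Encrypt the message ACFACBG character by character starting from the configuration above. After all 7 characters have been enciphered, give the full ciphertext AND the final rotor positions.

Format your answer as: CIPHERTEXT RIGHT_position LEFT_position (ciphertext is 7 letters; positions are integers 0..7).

Answer: CAHFAHE 3 7

Derivation:
Char 1 ('A'): step: R->5, L=6; A->plug->A->R->F->L->F->refl->A->L'->D->R'->C->plug->C
Char 2 ('C'): step: R->6, L=6; C->plug->C->R->D->L->A->refl->F->L'->F->R'->A->plug->A
Char 3 ('F'): step: R->7, L=6; F->plug->F->R->G->L->G->refl->B->L'->E->R'->H->plug->H
Char 4 ('A'): step: R->0, L->7 (L advanced); A->plug->A->R->B->L->D->refl->H->L'->C->R'->F->plug->F
Char 5 ('C'): step: R->1, L=7; C->plug->C->R->F->L->F->refl->A->L'->D->R'->A->plug->A
Char 6 ('B'): step: R->2, L=7; B->plug->E->R->B->L->D->refl->H->L'->C->R'->H->plug->H
Char 7 ('G'): step: R->3, L=7; G->plug->G->R->B->L->D->refl->H->L'->C->R'->B->plug->E
Final: ciphertext=CAHFAHE, RIGHT=3, LEFT=7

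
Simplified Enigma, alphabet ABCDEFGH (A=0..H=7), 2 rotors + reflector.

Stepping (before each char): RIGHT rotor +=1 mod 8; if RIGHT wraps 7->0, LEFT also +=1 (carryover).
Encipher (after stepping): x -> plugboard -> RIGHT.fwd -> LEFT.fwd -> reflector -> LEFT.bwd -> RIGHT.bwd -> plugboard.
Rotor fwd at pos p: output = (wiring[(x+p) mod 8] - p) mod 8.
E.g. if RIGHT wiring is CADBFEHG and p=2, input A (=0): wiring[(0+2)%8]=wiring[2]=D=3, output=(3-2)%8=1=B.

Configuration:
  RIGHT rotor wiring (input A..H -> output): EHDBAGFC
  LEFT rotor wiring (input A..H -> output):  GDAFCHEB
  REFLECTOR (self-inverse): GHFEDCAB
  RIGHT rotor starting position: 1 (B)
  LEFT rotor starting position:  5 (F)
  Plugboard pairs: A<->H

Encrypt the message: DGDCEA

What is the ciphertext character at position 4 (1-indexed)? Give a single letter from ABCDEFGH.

Char 1 ('D'): step: R->2, L=5; D->plug->D->R->E->L->G->refl->A->L'->G->R'->C->plug->C
Char 2 ('G'): step: R->3, L=5; G->plug->G->R->E->L->G->refl->A->L'->G->R'->A->plug->H
Char 3 ('D'): step: R->4, L=5; D->plug->D->R->G->L->A->refl->G->L'->E->R'->A->plug->H
Char 4 ('C'): step: R->5, L=5; C->plug->C->R->F->L->D->refl->E->L'->C->R'->E->plug->E

E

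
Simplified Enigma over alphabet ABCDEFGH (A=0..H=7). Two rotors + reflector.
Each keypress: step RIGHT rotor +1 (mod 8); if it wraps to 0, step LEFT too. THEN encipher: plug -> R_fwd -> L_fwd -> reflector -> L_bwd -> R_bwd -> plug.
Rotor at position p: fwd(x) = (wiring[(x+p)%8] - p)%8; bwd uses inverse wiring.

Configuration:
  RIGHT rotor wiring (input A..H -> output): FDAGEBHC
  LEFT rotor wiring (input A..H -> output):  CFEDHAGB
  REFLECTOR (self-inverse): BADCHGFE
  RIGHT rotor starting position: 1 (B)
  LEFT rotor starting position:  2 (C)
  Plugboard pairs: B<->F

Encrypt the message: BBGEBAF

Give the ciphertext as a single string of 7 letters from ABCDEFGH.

Answer: DAFGCGD

Derivation:
Char 1 ('B'): step: R->2, L=2; B->plug->F->R->A->L->C->refl->D->L'->H->R'->D->plug->D
Char 2 ('B'): step: R->3, L=2; B->plug->F->R->C->L->F->refl->G->L'->D->R'->A->plug->A
Char 3 ('G'): step: R->4, L=2; G->plug->G->R->E->L->E->refl->H->L'->F->R'->B->plug->F
Char 4 ('E'): step: R->5, L=2; E->plug->E->R->G->L->A->refl->B->L'->B->R'->G->plug->G
Char 5 ('B'): step: R->6, L=2; B->plug->F->R->A->L->C->refl->D->L'->H->R'->C->plug->C
Char 6 ('A'): step: R->7, L=2; A->plug->A->R->D->L->G->refl->F->L'->C->R'->G->plug->G
Char 7 ('F'): step: R->0, L->3 (L advanced); F->plug->B->R->D->L->D->refl->C->L'->G->R'->D->plug->D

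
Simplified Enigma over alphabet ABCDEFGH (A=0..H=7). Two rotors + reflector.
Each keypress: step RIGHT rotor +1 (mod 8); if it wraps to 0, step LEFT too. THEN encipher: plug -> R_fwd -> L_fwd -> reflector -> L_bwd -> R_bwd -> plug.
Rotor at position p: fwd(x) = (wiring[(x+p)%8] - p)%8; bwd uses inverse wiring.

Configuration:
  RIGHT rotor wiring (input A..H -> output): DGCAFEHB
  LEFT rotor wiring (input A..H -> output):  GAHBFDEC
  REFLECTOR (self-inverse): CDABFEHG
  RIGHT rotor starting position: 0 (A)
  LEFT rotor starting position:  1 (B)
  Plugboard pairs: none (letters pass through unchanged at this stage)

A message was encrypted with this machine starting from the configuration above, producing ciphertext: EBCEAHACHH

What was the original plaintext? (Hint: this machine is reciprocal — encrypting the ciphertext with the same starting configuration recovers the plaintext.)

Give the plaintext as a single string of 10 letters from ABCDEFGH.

Char 1 ('E'): step: R->1, L=1; E->plug->E->R->D->L->E->refl->F->L'->H->R'->C->plug->C
Char 2 ('B'): step: R->2, L=1; B->plug->B->R->G->L->B->refl->D->L'->F->R'->E->plug->E
Char 3 ('C'): step: R->3, L=1; C->plug->C->R->B->L->G->refl->H->L'->A->R'->F->plug->F
Char 4 ('E'): step: R->4, L=1; E->plug->E->R->H->L->F->refl->E->L'->D->R'->C->plug->C
Char 5 ('A'): step: R->5, L=1; A->plug->A->R->H->L->F->refl->E->L'->D->R'->G->plug->G
Char 6 ('H'): step: R->6, L=1; H->plug->H->R->G->L->B->refl->D->L'->F->R'->C->plug->C
Char 7 ('A'): step: R->7, L=1; A->plug->A->R->C->L->A->refl->C->L'->E->R'->B->plug->B
Char 8 ('C'): step: R->0, L->2 (L advanced); C->plug->C->R->C->L->D->refl->B->L'->D->R'->A->plug->A
Char 9 ('H'): step: R->1, L=2; H->plug->H->R->C->L->D->refl->B->L'->D->R'->E->plug->E
Char 10 ('H'): step: R->2, L=2; H->plug->H->R->E->L->C->refl->A->L'->F->R'->E->plug->E

Answer: CEFCGCBAEE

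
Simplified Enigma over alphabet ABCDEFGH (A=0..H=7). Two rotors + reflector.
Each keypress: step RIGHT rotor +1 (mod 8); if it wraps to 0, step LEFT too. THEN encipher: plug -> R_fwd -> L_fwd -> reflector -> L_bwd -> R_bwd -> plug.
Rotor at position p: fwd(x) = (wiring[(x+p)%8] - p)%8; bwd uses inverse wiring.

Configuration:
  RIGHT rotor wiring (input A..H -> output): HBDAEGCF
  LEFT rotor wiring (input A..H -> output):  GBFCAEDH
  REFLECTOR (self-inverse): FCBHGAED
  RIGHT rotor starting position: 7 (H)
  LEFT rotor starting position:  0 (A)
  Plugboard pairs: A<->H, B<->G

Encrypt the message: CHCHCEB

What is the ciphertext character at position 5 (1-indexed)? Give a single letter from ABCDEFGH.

Char 1 ('C'): step: R->0, L->1 (L advanced); C->plug->C->R->D->L->H->refl->D->L'->E->R'->E->plug->E
Char 2 ('H'): step: R->1, L=1; H->plug->A->R->A->L->A->refl->F->L'->H->R'->C->plug->C
Char 3 ('C'): step: R->2, L=1; C->plug->C->R->C->L->B->refl->C->L'->F->R'->G->plug->B
Char 4 ('H'): step: R->3, L=1; H->plug->A->R->F->L->C->refl->B->L'->C->R'->E->plug->E
Char 5 ('C'): step: R->4, L=1; C->plug->C->R->G->L->G->refl->E->L'->B->R'->D->plug->D

D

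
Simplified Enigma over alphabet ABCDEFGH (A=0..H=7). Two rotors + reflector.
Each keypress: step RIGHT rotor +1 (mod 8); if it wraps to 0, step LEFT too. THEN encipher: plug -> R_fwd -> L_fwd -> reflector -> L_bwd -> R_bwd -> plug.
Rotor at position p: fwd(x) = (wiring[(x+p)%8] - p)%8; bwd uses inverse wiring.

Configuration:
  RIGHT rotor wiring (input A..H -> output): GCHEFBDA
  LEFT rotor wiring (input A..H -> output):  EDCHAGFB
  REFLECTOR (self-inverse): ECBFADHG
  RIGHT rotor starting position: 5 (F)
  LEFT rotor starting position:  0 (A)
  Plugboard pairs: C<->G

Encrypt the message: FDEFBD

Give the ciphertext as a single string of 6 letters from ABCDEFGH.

Char 1 ('F'): step: R->6, L=0; F->plug->F->R->G->L->F->refl->D->L'->B->R'->E->plug->E
Char 2 ('D'): step: R->7, L=0; D->plug->D->R->A->L->E->refl->A->L'->E->R'->H->plug->H
Char 3 ('E'): step: R->0, L->1 (L advanced); E->plug->E->R->F->L->E->refl->A->L'->G->R'->A->plug->A
Char 4 ('F'): step: R->1, L=1; F->plug->F->R->C->L->G->refl->H->L'->D->R'->C->plug->G
Char 5 ('B'): step: R->2, L=1; B->plug->B->R->C->L->G->refl->H->L'->D->R'->C->plug->G
Char 6 ('D'): step: R->3, L=1; D->plug->D->R->A->L->C->refl->B->L'->B->R'->A->plug->A

Answer: EHAGGA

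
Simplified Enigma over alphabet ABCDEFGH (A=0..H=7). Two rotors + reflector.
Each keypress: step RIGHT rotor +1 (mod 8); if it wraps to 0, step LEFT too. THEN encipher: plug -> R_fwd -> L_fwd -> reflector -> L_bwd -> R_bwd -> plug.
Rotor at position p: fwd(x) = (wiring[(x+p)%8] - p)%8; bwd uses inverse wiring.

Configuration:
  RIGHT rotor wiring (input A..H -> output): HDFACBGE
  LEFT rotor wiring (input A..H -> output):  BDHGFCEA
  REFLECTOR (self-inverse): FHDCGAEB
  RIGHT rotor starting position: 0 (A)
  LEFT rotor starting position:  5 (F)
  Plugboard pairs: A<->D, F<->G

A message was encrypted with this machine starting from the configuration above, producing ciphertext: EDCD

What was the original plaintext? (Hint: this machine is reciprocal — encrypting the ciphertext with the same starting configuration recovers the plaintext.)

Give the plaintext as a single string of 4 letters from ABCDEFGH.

Char 1 ('E'): step: R->1, L=5; E->plug->E->R->A->L->F->refl->A->L'->H->R'->C->plug->C
Char 2 ('D'): step: R->2, L=5; D->plug->A->R->D->L->E->refl->G->L'->E->R'->E->plug->E
Char 3 ('C'): step: R->3, L=5; C->plug->C->R->G->L->B->refl->H->L'->B->R'->E->plug->E
Char 4 ('D'): step: R->4, L=5; D->plug->A->R->G->L->B->refl->H->L'->B->R'->G->plug->F

Answer: CEEF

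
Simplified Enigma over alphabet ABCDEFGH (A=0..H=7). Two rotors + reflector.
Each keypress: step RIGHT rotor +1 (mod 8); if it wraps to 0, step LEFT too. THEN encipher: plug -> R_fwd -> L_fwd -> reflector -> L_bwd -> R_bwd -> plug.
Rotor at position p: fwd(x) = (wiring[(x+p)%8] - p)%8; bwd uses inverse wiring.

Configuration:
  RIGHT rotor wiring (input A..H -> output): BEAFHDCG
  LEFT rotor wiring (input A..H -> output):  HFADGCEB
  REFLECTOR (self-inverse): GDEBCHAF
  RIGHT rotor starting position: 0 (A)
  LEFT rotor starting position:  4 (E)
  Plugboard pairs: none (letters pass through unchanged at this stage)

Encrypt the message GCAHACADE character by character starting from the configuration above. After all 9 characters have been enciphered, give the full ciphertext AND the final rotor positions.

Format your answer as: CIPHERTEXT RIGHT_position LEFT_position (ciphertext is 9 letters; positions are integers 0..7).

Answer: CFGDGFHEA 1 5

Derivation:
Char 1 ('G'): step: R->1, L=4; G->plug->G->R->F->L->B->refl->D->L'->E->R'->C->plug->C
Char 2 ('C'): step: R->2, L=4; C->plug->C->R->F->L->B->refl->D->L'->E->R'->F->plug->F
Char 3 ('A'): step: R->3, L=4; A->plug->A->R->C->L->A->refl->G->L'->B->R'->G->plug->G
Char 4 ('H'): step: R->4, L=4; H->plug->H->R->B->L->G->refl->A->L'->C->R'->D->plug->D
Char 5 ('A'): step: R->5, L=4; A->plug->A->R->G->L->E->refl->C->L'->A->R'->G->plug->G
Char 6 ('C'): step: R->6, L=4; C->plug->C->R->D->L->F->refl->H->L'->H->R'->F->plug->F
Char 7 ('A'): step: R->7, L=4; A->plug->A->R->H->L->H->refl->F->L'->D->R'->H->plug->H
Char 8 ('D'): step: R->0, L->5 (L advanced); D->plug->D->R->F->L->D->refl->B->L'->H->R'->E->plug->E
Char 9 ('E'): step: R->1, L=5; E->plug->E->R->C->L->E->refl->C->L'->D->R'->A->plug->A
Final: ciphertext=CFGDGFHEA, RIGHT=1, LEFT=5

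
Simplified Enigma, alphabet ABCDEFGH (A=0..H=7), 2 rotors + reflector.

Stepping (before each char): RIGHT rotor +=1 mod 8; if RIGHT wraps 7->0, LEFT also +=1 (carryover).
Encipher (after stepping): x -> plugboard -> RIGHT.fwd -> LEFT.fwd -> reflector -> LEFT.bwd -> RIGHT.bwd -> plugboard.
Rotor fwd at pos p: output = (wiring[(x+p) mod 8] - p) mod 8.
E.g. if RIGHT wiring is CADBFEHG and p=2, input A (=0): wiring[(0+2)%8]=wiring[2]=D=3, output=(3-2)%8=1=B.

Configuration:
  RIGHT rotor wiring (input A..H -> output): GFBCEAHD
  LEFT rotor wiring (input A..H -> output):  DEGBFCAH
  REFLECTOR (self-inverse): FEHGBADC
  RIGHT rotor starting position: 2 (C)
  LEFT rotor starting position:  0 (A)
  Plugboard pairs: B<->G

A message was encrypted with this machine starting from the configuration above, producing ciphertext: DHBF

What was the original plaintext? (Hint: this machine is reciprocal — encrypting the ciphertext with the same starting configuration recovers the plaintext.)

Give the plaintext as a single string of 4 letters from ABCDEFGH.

Char 1 ('D'): step: R->3, L=0; D->plug->D->R->E->L->F->refl->A->L'->G->R'->H->plug->H
Char 2 ('H'): step: R->4, L=0; H->plug->H->R->G->L->A->refl->F->L'->E->R'->B->plug->G
Char 3 ('B'): step: R->5, L=0; B->plug->G->R->F->L->C->refl->H->L'->H->R'->H->plug->H
Char 4 ('F'): step: R->6, L=0; F->plug->F->R->E->L->F->refl->A->L'->G->R'->G->plug->B

Answer: HGHB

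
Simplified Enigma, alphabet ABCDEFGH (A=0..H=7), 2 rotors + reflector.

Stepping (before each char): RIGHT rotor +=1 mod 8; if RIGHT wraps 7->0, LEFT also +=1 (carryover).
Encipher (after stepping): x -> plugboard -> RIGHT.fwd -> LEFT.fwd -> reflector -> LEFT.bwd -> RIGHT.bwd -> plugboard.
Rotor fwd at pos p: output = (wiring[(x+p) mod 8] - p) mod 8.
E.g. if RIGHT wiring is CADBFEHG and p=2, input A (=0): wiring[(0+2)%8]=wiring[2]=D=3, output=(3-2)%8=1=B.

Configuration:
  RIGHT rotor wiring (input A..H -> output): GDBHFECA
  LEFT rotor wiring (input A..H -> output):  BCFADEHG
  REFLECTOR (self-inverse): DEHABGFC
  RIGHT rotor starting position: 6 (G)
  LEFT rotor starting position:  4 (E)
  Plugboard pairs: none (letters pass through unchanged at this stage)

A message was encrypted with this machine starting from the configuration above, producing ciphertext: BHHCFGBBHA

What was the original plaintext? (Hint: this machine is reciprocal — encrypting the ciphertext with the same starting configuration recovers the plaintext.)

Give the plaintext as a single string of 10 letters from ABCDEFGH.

Char 1 ('B'): step: R->7, L=4; B->plug->B->R->H->L->E->refl->B->L'->G->R'->F->plug->F
Char 2 ('H'): step: R->0, L->5 (L advanced); H->plug->H->R->A->L->H->refl->C->L'->B->R'->C->plug->C
Char 3 ('H'): step: R->1, L=5; H->plug->H->R->F->L->A->refl->D->L'->G->R'->C->plug->C
Char 4 ('C'): step: R->2, L=5; C->plug->C->R->D->L->E->refl->B->L'->C->R'->D->plug->D
Char 5 ('F'): step: R->3, L=5; F->plug->F->R->D->L->E->refl->B->L'->C->R'->B->plug->B
Char 6 ('G'): step: R->4, L=5; G->plug->G->R->F->L->A->refl->D->L'->G->R'->C->plug->C
Char 7 ('B'): step: R->5, L=5; B->plug->B->R->F->L->A->refl->D->L'->G->R'->E->plug->E
Char 8 ('B'): step: R->6, L=5; B->plug->B->R->C->L->B->refl->E->L'->D->R'->E->plug->E
Char 9 ('H'): step: R->7, L=5; H->plug->H->R->D->L->E->refl->B->L'->C->R'->D->plug->D
Char 10 ('A'): step: R->0, L->6 (L advanced); A->plug->A->R->G->L->F->refl->G->L'->H->R'->D->plug->D

Answer: FCCDBCEEDD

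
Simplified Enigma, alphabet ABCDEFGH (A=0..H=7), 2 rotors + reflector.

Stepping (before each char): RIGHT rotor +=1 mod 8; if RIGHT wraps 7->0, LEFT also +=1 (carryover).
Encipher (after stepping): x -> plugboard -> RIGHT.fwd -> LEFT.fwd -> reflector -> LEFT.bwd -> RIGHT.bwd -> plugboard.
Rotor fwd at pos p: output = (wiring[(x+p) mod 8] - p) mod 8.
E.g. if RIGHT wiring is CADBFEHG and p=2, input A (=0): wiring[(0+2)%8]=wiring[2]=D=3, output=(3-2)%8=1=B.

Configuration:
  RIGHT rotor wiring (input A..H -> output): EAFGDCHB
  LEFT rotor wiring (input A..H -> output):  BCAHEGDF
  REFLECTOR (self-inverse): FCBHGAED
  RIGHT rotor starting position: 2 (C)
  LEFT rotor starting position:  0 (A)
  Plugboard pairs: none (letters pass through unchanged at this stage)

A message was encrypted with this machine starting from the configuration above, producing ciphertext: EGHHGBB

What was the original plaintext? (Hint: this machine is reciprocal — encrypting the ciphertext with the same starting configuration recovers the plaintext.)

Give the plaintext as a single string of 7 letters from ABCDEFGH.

Answer: AEEGDCA

Derivation:
Char 1 ('E'): step: R->3, L=0; E->plug->E->R->G->L->D->refl->H->L'->D->R'->A->plug->A
Char 2 ('G'): step: R->4, L=0; G->plug->G->R->B->L->C->refl->B->L'->A->R'->E->plug->E
Char 3 ('H'): step: R->5, L=0; H->plug->H->R->G->L->D->refl->H->L'->D->R'->E->plug->E
Char 4 ('H'): step: R->6, L=0; H->plug->H->R->E->L->E->refl->G->L'->F->R'->G->plug->G
Char 5 ('G'): step: R->7, L=0; G->plug->G->R->D->L->H->refl->D->L'->G->R'->D->plug->D
Char 6 ('B'): step: R->0, L->1 (L advanced); B->plug->B->R->A->L->B->refl->C->L'->F->R'->C->plug->C
Char 7 ('B'): step: R->1, L=1; B->plug->B->R->E->L->F->refl->A->L'->H->R'->A->plug->A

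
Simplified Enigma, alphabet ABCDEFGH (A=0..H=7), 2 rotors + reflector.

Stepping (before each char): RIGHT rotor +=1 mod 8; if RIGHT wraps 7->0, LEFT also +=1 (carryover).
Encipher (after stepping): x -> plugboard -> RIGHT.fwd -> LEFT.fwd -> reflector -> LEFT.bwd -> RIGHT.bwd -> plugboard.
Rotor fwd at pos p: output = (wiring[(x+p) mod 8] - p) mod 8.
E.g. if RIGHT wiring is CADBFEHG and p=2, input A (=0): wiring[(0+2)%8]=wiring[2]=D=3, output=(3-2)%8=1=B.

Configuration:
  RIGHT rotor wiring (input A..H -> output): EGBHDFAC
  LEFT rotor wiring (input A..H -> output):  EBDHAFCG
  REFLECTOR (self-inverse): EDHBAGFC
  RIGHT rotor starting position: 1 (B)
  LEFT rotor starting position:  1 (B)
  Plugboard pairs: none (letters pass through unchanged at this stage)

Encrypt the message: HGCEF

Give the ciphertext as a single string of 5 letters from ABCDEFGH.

Char 1 ('H'): step: R->2, L=1; H->plug->H->R->E->L->E->refl->A->L'->A->R'->F->plug->F
Char 2 ('G'): step: R->3, L=1; G->plug->G->R->D->L->H->refl->C->L'->B->R'->F->plug->F
Char 3 ('C'): step: R->4, L=1; C->plug->C->R->E->L->E->refl->A->L'->A->R'->E->plug->E
Char 4 ('E'): step: R->5, L=1; E->plug->E->R->B->L->C->refl->H->L'->D->R'->B->plug->B
Char 5 ('F'): step: R->6, L=1; F->plug->F->R->B->L->C->refl->H->L'->D->R'->E->plug->E

Answer: FFEBE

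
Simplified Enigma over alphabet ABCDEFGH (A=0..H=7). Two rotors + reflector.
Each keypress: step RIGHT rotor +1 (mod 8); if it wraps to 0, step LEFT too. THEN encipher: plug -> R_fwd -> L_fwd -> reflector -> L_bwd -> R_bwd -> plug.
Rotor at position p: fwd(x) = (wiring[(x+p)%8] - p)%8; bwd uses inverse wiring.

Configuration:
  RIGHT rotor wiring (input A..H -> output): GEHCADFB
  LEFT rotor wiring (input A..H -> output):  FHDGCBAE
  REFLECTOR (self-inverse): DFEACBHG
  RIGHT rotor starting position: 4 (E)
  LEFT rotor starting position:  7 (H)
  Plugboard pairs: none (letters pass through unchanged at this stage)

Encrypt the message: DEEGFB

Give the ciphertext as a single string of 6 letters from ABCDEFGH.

Char 1 ('D'): step: R->5, L=7; D->plug->D->R->B->L->G->refl->H->L'->E->R'->C->plug->C
Char 2 ('E'): step: R->6, L=7; E->plug->E->R->B->L->G->refl->H->L'->E->R'->F->plug->F
Char 3 ('E'): step: R->7, L=7; E->plug->E->R->D->L->E->refl->C->L'->G->R'->H->plug->H
Char 4 ('G'): step: R->0, L->0 (L advanced); G->plug->G->R->F->L->B->refl->F->L'->A->R'->E->plug->E
Char 5 ('F'): step: R->1, L=0; F->plug->F->R->E->L->C->refl->E->L'->H->R'->D->plug->D
Char 6 ('B'): step: R->2, L=0; B->plug->B->R->A->L->F->refl->B->L'->F->R'->A->plug->A

Answer: CFHEDA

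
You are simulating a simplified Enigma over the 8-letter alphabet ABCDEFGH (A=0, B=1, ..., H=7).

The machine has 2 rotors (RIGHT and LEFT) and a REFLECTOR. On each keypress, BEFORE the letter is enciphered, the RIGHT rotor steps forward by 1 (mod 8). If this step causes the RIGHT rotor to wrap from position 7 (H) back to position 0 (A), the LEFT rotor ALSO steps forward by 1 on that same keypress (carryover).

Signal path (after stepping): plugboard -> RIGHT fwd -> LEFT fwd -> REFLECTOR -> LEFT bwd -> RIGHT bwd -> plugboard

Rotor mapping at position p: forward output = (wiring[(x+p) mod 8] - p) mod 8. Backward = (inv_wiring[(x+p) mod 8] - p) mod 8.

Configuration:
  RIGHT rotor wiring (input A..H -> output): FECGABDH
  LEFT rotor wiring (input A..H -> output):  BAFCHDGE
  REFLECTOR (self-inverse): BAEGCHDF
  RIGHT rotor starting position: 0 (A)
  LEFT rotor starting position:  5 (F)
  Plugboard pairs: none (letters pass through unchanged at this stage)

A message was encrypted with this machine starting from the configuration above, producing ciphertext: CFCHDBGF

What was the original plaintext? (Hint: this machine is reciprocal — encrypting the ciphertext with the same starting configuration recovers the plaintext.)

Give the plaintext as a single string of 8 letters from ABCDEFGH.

Char 1 ('C'): step: R->1, L=5; C->plug->C->R->F->L->A->refl->B->L'->B->R'->B->plug->B
Char 2 ('F'): step: R->2, L=5; F->plug->F->R->F->L->A->refl->B->L'->B->R'->E->plug->E
Char 3 ('C'): step: R->3, L=5; C->plug->C->R->G->L->F->refl->H->L'->C->R'->F->plug->F
Char 4 ('H'): step: R->4, L=5; H->plug->H->R->C->L->H->refl->F->L'->G->R'->G->plug->G
Char 5 ('D'): step: R->5, L=5; D->plug->D->R->A->L->G->refl->D->L'->E->R'->A->plug->A
Char 6 ('B'): step: R->6, L=5; B->plug->B->R->B->L->B->refl->A->L'->F->R'->A->plug->A
Char 7 ('G'): step: R->7, L=5; G->plug->G->R->C->L->H->refl->F->L'->G->R'->B->plug->B
Char 8 ('F'): step: R->0, L->6 (L advanced); F->plug->F->R->B->L->G->refl->D->L'->C->R'->C->plug->C

Answer: BEFGAABC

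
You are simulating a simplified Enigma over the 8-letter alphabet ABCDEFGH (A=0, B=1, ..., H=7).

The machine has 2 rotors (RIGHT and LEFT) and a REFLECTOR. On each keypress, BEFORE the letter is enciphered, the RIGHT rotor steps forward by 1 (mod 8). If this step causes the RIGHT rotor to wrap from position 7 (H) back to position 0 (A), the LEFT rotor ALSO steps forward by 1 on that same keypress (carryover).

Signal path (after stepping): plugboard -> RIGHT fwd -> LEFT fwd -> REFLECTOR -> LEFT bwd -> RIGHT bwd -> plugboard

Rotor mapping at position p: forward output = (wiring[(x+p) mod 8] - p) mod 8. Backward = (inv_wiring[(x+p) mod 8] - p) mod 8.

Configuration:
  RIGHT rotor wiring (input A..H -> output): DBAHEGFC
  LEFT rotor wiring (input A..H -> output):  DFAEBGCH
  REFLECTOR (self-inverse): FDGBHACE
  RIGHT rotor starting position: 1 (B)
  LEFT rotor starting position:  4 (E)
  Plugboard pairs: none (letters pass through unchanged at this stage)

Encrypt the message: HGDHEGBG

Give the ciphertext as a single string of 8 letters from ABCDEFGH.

Char 1 ('H'): step: R->2, L=4; H->plug->H->R->H->L->A->refl->F->L'->A->R'->F->plug->F
Char 2 ('G'): step: R->3, L=4; G->plug->G->R->G->L->E->refl->H->L'->E->R'->A->plug->A
Char 3 ('D'): step: R->4, L=4; D->plug->D->R->G->L->E->refl->H->L'->E->R'->G->plug->G
Char 4 ('H'): step: R->5, L=4; H->plug->H->R->H->L->A->refl->F->L'->A->R'->B->plug->B
Char 5 ('E'): step: R->6, L=4; E->plug->E->R->C->L->G->refl->C->L'->B->R'->F->plug->F
Char 6 ('G'): step: R->7, L=4; G->plug->G->R->H->L->A->refl->F->L'->A->R'->E->plug->E
Char 7 ('B'): step: R->0, L->5 (L advanced); B->plug->B->R->B->L->F->refl->A->L'->E->R'->E->plug->E
Char 8 ('G'): step: R->1, L=5; G->plug->G->R->B->L->F->refl->A->L'->E->R'->F->plug->F

Answer: FAGBFEEF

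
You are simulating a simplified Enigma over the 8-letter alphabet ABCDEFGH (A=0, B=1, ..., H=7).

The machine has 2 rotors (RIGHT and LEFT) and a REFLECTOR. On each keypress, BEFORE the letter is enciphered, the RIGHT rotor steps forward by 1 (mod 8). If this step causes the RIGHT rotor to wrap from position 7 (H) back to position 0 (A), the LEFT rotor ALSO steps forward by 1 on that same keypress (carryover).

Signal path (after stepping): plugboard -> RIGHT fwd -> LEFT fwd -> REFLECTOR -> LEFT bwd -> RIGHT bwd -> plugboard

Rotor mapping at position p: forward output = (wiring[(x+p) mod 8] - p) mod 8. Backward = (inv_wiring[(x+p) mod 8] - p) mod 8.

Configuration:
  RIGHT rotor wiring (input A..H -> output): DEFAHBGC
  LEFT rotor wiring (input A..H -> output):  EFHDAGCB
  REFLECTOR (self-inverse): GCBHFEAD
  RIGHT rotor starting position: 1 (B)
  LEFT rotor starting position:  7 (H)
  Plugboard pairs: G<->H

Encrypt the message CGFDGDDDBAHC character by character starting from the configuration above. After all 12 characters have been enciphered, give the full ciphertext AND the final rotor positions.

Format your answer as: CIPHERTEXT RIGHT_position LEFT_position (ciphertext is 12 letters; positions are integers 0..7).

Answer: FDBEFGFCDBFA 5 0

Derivation:
Char 1 ('C'): step: R->2, L=7; C->plug->C->R->F->L->B->refl->C->L'->A->R'->F->plug->F
Char 2 ('G'): step: R->3, L=7; G->plug->H->R->C->L->G->refl->A->L'->D->R'->D->plug->D
Char 3 ('F'): step: R->4, L=7; F->plug->F->R->A->L->C->refl->B->L'->F->R'->B->plug->B
Char 4 ('D'): step: R->5, L=7; D->plug->D->R->G->L->H->refl->D->L'->H->R'->E->plug->E
Char 5 ('G'): step: R->6, L=7; G->plug->H->R->D->L->A->refl->G->L'->C->R'->F->plug->F
Char 6 ('D'): step: R->7, L=7; D->plug->D->R->G->L->H->refl->D->L'->H->R'->H->plug->G
Char 7 ('D'): step: R->0, L->0 (L advanced); D->plug->D->R->A->L->E->refl->F->L'->B->R'->F->plug->F
Char 8 ('D'): step: R->1, L=0; D->plug->D->R->G->L->C->refl->B->L'->H->R'->C->plug->C
Char 9 ('B'): step: R->2, L=0; B->plug->B->R->G->L->C->refl->B->L'->H->R'->D->plug->D
Char 10 ('A'): step: R->3, L=0; A->plug->A->R->F->L->G->refl->A->L'->E->R'->B->plug->B
Char 11 ('H'): step: R->4, L=0; H->plug->G->R->B->L->F->refl->E->L'->A->R'->F->plug->F
Char 12 ('C'): step: R->5, L=0; C->plug->C->R->F->L->G->refl->A->L'->E->R'->A->plug->A
Final: ciphertext=FDBEFGFCDBFA, RIGHT=5, LEFT=0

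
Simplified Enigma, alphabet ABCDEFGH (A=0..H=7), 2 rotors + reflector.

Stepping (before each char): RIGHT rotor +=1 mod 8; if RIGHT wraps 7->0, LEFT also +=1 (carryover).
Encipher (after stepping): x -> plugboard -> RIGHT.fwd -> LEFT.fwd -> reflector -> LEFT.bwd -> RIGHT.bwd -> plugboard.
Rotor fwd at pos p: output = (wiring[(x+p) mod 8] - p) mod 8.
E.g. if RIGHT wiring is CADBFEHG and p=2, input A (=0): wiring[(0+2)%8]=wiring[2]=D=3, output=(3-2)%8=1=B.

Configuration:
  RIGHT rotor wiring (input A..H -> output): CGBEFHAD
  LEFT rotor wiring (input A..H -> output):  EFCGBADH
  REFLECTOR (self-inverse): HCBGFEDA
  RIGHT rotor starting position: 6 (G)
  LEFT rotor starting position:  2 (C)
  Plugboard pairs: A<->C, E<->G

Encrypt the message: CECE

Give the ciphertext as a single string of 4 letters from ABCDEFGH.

Answer: FAGF

Derivation:
Char 1 ('C'): step: R->7, L=2; C->plug->A->R->E->L->B->refl->C->L'->G->R'->F->plug->F
Char 2 ('E'): step: R->0, L->3 (L advanced); E->plug->G->R->A->L->D->refl->G->L'->B->R'->C->plug->A
Char 3 ('C'): step: R->1, L=3; C->plug->A->R->F->L->B->refl->C->L'->G->R'->E->plug->G
Char 4 ('E'): step: R->2, L=3; E->plug->G->R->A->L->D->refl->G->L'->B->R'->F->plug->F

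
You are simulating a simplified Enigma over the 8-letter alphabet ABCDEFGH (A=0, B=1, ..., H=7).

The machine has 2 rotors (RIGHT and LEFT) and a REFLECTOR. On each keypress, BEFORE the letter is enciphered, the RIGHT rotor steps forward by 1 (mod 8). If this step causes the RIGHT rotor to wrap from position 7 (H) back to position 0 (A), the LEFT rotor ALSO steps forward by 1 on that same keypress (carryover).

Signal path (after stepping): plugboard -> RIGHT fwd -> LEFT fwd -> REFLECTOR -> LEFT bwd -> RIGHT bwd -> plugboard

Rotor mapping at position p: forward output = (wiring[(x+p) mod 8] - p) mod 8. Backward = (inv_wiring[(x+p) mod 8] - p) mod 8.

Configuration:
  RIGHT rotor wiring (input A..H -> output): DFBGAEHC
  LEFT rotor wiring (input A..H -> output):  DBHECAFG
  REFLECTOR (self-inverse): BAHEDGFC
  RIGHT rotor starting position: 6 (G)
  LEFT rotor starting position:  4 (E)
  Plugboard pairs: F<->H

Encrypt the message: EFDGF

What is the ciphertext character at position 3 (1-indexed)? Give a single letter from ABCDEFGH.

Char 1 ('E'): step: R->7, L=4; E->plug->E->R->H->L->A->refl->B->L'->C->R'->D->plug->D
Char 2 ('F'): step: R->0, L->5 (L advanced); F->plug->H->R->C->L->B->refl->A->L'->B->R'->C->plug->C
Char 3 ('D'): step: R->1, L=5; D->plug->D->R->H->L->F->refl->G->L'->D->R'->E->plug->E

E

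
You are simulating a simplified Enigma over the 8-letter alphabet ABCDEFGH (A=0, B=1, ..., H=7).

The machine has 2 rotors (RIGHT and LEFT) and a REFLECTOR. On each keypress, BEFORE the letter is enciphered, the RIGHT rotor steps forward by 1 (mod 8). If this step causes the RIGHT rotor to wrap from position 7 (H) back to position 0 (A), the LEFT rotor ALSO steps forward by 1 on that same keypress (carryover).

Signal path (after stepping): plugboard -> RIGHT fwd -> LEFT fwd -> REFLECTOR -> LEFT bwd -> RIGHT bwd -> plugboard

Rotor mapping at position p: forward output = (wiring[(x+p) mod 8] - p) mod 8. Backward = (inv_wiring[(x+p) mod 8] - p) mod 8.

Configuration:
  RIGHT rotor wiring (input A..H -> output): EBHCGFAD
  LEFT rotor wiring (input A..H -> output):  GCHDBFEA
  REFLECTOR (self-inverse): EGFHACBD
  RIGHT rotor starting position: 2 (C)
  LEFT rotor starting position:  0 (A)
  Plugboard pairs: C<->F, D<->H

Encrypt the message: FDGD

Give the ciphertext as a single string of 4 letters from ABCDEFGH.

Answer: BHDF

Derivation:
Char 1 ('F'): step: R->3, L=0; F->plug->C->R->C->L->H->refl->D->L'->D->R'->B->plug->B
Char 2 ('D'): step: R->4, L=0; D->plug->H->R->G->L->E->refl->A->L'->H->R'->D->plug->H
Char 3 ('G'): step: R->5, L=0; G->plug->G->R->F->L->F->refl->C->L'->B->R'->H->plug->D
Char 4 ('D'): step: R->6, L=0; D->plug->H->R->H->L->A->refl->E->L'->G->R'->C->plug->F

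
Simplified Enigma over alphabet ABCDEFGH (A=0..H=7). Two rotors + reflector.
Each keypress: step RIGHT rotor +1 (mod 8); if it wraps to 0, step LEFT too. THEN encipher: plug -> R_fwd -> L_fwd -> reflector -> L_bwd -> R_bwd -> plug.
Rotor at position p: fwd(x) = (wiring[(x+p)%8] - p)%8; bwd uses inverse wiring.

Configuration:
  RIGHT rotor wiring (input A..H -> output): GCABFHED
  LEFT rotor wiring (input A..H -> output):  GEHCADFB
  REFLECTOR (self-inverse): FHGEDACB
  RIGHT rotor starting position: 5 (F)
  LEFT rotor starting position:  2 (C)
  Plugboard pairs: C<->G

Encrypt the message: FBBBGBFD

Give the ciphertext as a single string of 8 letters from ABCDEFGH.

Char 1 ('F'): step: R->6, L=2; F->plug->F->R->D->L->B->refl->H->L'->F->R'->B->plug->B
Char 2 ('B'): step: R->7, L=2; B->plug->B->R->H->L->C->refl->G->L'->C->R'->E->plug->E
Char 3 ('B'): step: R->0, L->3 (L advanced); B->plug->B->R->C->L->A->refl->F->L'->B->R'->D->plug->D
Char 4 ('B'): step: R->1, L=3; B->plug->B->R->H->L->E->refl->D->L'->F->R'->H->plug->H
Char 5 ('G'): step: R->2, L=3; G->plug->C->R->D->L->C->refl->G->L'->E->R'->G->plug->C
Char 6 ('B'): step: R->3, L=3; B->plug->B->R->C->L->A->refl->F->L'->B->R'->D->plug->D
Char 7 ('F'): step: R->4, L=3; F->plug->F->R->G->L->B->refl->H->L'->A->R'->C->plug->G
Char 8 ('D'): step: R->5, L=3; D->plug->D->R->B->L->F->refl->A->L'->C->R'->A->plug->A

Answer: BEDHCDGA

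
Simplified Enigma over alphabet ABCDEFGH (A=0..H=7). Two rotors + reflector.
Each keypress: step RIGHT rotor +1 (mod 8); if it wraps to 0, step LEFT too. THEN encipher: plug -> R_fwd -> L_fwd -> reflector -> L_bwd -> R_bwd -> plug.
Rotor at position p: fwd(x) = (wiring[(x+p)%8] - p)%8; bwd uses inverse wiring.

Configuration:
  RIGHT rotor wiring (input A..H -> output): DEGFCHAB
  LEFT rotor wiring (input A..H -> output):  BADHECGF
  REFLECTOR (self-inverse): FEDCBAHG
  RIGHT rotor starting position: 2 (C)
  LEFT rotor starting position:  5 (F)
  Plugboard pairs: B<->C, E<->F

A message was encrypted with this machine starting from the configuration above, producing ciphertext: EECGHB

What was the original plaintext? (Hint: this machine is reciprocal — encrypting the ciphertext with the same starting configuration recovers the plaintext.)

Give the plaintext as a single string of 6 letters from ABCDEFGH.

Char 1 ('E'): step: R->3, L=5; E->plug->F->R->A->L->F->refl->A->L'->C->R'->A->plug->A
Char 2 ('E'): step: R->4, L=5; E->plug->F->R->A->L->F->refl->A->L'->C->R'->G->plug->G
Char 3 ('C'): step: R->5, L=5; C->plug->B->R->D->L->E->refl->B->L'->B->R'->F->plug->E
Char 4 ('G'): step: R->6, L=5; G->plug->G->R->E->L->D->refl->C->L'->G->R'->D->plug->D
Char 5 ('H'): step: R->7, L=5; H->plug->H->R->B->L->B->refl->E->L'->D->R'->F->plug->E
Char 6 ('B'): step: R->0, L->6 (L advanced); B->plug->C->R->G->L->G->refl->H->L'->B->R'->H->plug->H

Answer: AGEDEH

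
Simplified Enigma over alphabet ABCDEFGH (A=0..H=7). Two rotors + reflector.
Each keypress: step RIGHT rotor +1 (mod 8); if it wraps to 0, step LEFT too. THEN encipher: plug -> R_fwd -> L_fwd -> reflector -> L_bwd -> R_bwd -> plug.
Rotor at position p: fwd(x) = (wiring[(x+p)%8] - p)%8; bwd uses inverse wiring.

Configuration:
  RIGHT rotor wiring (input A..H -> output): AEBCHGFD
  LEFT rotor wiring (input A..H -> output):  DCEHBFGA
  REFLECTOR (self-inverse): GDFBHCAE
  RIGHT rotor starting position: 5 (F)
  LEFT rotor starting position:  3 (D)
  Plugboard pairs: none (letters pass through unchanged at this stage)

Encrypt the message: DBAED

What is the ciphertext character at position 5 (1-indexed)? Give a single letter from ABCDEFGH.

Char 1 ('D'): step: R->6, L=3; D->plug->D->R->G->L->H->refl->E->L'->A->R'->H->plug->H
Char 2 ('B'): step: R->7, L=3; B->plug->B->R->B->L->G->refl->A->L'->F->R'->C->plug->C
Char 3 ('A'): step: R->0, L->4 (L advanced); A->plug->A->R->A->L->F->refl->C->L'->C->R'->D->plug->D
Char 4 ('E'): step: R->1, L=4; E->plug->E->R->F->L->G->refl->A->L'->G->R'->D->plug->D
Char 5 ('D'): step: R->2, L=4; D->plug->D->R->E->L->H->refl->E->L'->D->R'->E->plug->E

E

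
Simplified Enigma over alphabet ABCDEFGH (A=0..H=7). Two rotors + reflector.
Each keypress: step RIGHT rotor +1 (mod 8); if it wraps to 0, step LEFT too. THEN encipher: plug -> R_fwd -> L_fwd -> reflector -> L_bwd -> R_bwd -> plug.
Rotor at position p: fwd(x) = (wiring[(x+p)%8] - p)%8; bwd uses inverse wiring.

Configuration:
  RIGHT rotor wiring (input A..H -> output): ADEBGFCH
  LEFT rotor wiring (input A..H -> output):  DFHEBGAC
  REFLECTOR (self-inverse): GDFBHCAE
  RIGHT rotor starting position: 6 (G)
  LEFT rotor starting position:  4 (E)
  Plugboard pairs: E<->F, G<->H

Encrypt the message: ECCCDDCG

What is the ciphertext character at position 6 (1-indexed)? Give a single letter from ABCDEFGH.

Char 1 ('E'): step: R->7, L=4; E->plug->F->R->H->L->A->refl->G->L'->D->R'->H->plug->G
Char 2 ('C'): step: R->0, L->5 (L advanced); C->plug->C->R->E->L->A->refl->G->L'->D->R'->B->plug->B
Char 3 ('C'): step: R->1, L=5; C->plug->C->R->A->L->B->refl->D->L'->B->R'->F->plug->E
Char 4 ('C'): step: R->2, L=5; C->plug->C->R->E->L->A->refl->G->L'->D->R'->D->plug->D
Char 5 ('D'): step: R->3, L=5; D->plug->D->R->H->L->E->refl->H->L'->G->R'->A->plug->A
Char 6 ('D'): step: R->4, L=5; D->plug->D->R->D->L->G->refl->A->L'->E->R'->E->plug->F

F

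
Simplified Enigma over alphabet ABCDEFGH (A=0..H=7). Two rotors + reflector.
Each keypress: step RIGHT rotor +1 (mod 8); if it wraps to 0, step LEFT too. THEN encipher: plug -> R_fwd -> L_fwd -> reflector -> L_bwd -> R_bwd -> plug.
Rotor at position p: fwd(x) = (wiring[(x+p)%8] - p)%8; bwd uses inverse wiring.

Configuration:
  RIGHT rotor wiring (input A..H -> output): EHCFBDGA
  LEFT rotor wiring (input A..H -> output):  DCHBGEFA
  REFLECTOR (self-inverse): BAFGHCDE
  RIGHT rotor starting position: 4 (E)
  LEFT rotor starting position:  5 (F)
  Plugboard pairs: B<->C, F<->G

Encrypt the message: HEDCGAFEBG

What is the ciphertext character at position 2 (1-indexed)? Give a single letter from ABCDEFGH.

Char 1 ('H'): step: R->5, L=5; H->plug->H->R->E->L->F->refl->C->L'->F->R'->F->plug->G
Char 2 ('E'): step: R->6, L=5; E->plug->E->R->E->L->F->refl->C->L'->F->R'->H->plug->H

H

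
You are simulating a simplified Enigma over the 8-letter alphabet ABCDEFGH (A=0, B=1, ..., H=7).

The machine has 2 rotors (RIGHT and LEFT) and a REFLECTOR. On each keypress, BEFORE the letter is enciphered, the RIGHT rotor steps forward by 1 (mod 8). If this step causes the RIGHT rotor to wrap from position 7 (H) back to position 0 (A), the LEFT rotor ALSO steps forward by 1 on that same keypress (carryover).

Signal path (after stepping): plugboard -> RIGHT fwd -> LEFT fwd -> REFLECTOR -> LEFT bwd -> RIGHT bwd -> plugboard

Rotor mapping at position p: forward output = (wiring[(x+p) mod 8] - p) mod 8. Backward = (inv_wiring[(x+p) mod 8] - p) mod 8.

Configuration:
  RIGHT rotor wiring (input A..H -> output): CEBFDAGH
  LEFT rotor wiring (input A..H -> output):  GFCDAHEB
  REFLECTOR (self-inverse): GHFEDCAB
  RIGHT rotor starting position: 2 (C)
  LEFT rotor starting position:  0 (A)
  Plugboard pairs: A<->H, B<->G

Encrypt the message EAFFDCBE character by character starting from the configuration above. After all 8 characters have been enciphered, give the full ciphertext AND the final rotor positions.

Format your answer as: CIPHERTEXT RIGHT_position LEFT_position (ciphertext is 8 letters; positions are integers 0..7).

Answer: GCBBBECD 2 1

Derivation:
Char 1 ('E'): step: R->3, L=0; E->plug->E->R->E->L->A->refl->G->L'->A->R'->B->plug->G
Char 2 ('A'): step: R->4, L=0; A->plug->H->R->B->L->F->refl->C->L'->C->R'->C->plug->C
Char 3 ('F'): step: R->5, L=0; F->plug->F->R->E->L->A->refl->G->L'->A->R'->G->plug->B
Char 4 ('F'): step: R->6, L=0; F->plug->F->R->H->L->B->refl->H->L'->F->R'->G->plug->B
Char 5 ('D'): step: R->7, L=0; D->plug->D->R->C->L->C->refl->F->L'->B->R'->G->plug->B
Char 6 ('C'): step: R->0, L->1 (L advanced); C->plug->C->R->B->L->B->refl->H->L'->D->R'->E->plug->E
Char 7 ('B'): step: R->1, L=1; B->plug->G->R->G->L->A->refl->G->L'->E->R'->C->plug->C
Char 8 ('E'): step: R->2, L=1; E->plug->E->R->E->L->G->refl->A->L'->G->R'->D->plug->D
Final: ciphertext=GCBBBECD, RIGHT=2, LEFT=1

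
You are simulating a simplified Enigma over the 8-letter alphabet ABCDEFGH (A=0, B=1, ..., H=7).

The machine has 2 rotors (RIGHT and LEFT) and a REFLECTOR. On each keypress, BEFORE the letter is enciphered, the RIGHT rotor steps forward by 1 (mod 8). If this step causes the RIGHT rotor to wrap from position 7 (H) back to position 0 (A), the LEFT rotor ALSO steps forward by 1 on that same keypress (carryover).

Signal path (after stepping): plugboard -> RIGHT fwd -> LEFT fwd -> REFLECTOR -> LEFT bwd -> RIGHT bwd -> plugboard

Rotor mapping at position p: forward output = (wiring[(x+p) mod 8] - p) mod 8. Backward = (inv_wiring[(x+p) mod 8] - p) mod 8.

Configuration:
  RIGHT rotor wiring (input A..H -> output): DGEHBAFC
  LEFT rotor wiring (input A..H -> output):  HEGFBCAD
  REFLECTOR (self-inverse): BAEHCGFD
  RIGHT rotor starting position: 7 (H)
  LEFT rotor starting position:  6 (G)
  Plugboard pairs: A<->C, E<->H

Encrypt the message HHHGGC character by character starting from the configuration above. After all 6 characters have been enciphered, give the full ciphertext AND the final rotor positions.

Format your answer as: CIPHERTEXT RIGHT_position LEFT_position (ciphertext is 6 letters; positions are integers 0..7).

Char 1 ('H'): step: R->0, L->7 (L advanced); H->plug->E->R->B->L->A->refl->B->L'->H->R'->D->plug->D
Char 2 ('H'): step: R->1, L=7; H->plug->E->R->H->L->B->refl->A->L'->B->R'->G->plug->G
Char 3 ('H'): step: R->2, L=7; H->plug->E->R->D->L->H->refl->D->L'->G->R'->D->plug->D
Char 4 ('G'): step: R->3, L=7; G->plug->G->R->D->L->H->refl->D->L'->G->R'->B->plug->B
Char 5 ('G'): step: R->4, L=7; G->plug->G->R->A->L->E->refl->C->L'->F->R'->A->plug->C
Char 6 ('C'): step: R->5, L=7; C->plug->A->R->D->L->H->refl->D->L'->G->R'->D->plug->D
Final: ciphertext=DGDBCD, RIGHT=5, LEFT=7

Answer: DGDBCD 5 7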